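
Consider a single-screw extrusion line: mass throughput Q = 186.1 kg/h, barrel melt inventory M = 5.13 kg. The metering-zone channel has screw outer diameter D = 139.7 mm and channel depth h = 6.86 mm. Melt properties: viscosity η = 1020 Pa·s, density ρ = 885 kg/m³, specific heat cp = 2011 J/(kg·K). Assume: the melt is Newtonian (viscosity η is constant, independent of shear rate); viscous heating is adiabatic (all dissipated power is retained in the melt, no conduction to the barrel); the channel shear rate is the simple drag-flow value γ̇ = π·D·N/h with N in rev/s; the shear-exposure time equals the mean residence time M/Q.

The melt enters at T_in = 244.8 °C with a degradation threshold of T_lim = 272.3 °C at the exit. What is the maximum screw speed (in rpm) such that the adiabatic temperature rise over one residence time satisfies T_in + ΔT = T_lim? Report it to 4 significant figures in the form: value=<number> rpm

Q_s = Q / 3600 = 186.1 / 3600 = 0.0516944 kg/s
Mean residence time: t_res = M/Q_s = 5.13 kg / 0.0516944 kg/s = 99.237 s
Convert to metres: D = 0.1397 m, h = 0.00686 m
Allowable rise: ΔT_a = T_lim − T_in = 272.3 − 244.8 = 27.5 K
γ̇_max² = ΔT_a·ρ·cp/(η·t_res) = 27.5·885·2011/(1020·99.237) = 483.52 s⁻²
γ̇_max = √483.52 = 21.9891 s⁻¹
N_max = γ̇_max·h / (π·D) = 21.9891 · 0.00686 / (π · 0.1397) = 0.343704 rev/s = 20.6223 rpm

value=20.62 rpm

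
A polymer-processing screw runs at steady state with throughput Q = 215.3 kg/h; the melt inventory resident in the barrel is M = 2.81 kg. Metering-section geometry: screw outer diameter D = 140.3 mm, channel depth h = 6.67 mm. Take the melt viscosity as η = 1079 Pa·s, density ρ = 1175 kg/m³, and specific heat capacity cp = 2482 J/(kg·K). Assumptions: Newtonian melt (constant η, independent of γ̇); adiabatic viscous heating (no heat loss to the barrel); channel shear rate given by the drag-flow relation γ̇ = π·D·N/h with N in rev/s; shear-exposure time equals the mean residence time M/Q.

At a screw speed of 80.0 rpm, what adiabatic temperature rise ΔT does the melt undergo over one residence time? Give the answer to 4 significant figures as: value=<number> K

value=135.0 K

Throughput in SI: Q_s = 215.3 kg/h ÷ 3600 s/h = 0.0598056 kg/s
t_res = M / Q_s = 2.81 / 0.0598056 = 46.9856 s
Geometry in metres: D = 140.3 mm → 0.1403 m, h = 6.67 mm → 0.00667 m; screw speed N = 80.0 rpm = 1.33333 rev/s
γ̇ = π D N / h = (π)(0.1403)(1.33333) / 0.00667 = 88.109 s⁻¹
ΔT = η·γ̇²·t_res / (ρ·cp) = 1079 · (88.109)² · 46.9856 / (1175 · 2482) = 134.955 K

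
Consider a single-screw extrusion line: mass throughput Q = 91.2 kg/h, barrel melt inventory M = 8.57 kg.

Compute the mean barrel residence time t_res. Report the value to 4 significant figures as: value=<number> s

Convert throughput: Q = 91.2 kg/h = 91.2/3600 = 0.0253333 kg/s
Mean residence time: t_res = M/Q_s = 8.57 kg / 0.0253333 kg/s = 338.289 s

value=338.3 s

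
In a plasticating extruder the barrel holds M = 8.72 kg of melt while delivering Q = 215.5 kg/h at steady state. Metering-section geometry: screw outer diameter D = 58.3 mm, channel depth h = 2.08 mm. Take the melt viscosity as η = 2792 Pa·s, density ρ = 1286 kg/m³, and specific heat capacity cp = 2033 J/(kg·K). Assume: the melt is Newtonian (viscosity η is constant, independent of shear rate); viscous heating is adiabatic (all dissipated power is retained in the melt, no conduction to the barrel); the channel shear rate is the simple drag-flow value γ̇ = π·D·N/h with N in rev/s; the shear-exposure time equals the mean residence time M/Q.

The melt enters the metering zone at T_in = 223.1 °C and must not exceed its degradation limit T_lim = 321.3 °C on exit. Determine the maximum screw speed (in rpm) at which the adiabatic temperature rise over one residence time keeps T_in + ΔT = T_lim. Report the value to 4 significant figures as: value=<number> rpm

value=17.12 rpm

Convert throughput: Q = 215.5 kg/h = 215.5/3600 = 0.0598611 kg/s
t_res = M / Q_s = 8.72 / 0.0598611 = 145.671 s
Geometry in SI: D = 58.3 mm → 0.0583 m, h = 2.08 mm → 0.00208 m
ΔT_a = T_lim − T_in = 321.3 − 223.1 = 98.2 K
Invert ΔT = ηγ̇²t_res/(ρcp) for γ̇: γ̇_max² = ΔT_a ρ cp / (η t_res) = 98.2·1286·2033 / (2792·145.671) = 631.252 s⁻²
Take the square root: γ̇_max = √(631.252) = 25.1247 s⁻¹
Solve γ̇ = πDN/h for N: N_max = γ̇_max·h/(π·D) = 25.1247 × 0.00208 / (π × 0.0583) = 0.285329 rev/s = 17.1198 rpm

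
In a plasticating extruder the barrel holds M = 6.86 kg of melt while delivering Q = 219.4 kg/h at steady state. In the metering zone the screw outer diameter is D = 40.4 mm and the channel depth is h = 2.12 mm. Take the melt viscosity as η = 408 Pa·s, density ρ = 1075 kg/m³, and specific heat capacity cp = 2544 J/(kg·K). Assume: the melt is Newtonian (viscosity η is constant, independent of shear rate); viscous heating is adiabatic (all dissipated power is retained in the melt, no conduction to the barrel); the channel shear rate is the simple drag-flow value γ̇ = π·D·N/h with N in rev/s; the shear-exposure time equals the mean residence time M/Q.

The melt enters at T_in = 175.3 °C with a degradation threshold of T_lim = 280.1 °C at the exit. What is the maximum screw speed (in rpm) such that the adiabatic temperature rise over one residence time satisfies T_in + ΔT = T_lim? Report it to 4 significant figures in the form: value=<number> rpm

value=79.17 rpm

Convert throughput: Q = 219.4 kg/h = 219.4/3600 = 0.0609444 kg/s
t_res = M / Q_s = 6.86 / 0.0609444 = 112.562 s
Convert to metres: D = 0.0404 m, h = 0.00212 m
Allowable rise: ΔT_a = T_lim − T_in = 280.1 − 175.3 = 104.8 K
γ̇_max² = ΔT_a·ρ·cp / (η·t_res) = [104.8 × 1075 × 2544] / [408 × 112.562] = 6240.75 s⁻²
γ̇_max = sqrt(6240.75) = 78.9984 s⁻¹
N_max = γ̇_max h / (πD) = 78.9984·0.00212/(π·0.0404) = 1.31954 rev/s → ×60 = 79.1725 rpm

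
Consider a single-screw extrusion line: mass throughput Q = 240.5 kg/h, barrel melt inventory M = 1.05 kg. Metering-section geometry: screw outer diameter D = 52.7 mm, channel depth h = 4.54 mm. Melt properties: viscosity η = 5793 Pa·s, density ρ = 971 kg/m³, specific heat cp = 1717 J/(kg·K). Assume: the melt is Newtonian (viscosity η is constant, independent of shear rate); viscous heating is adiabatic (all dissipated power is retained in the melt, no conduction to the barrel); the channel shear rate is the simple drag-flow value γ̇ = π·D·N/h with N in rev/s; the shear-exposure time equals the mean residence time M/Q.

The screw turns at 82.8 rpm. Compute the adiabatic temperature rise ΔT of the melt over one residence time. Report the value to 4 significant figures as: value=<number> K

Q_s = Q / 3600 = 240.5 / 3600 = 0.0668056 kg/s
t_res = M / Q_s = 1.05 ÷ 0.0668056 = 15.7173 s
Convert to SI: D = 0.0527 m, h = 0.00454 m, N = 82.8/60 = 1.38 rev/s
γ̇ = π D N / h = (π)(0.0527)(1.38) / 0.00454 = 50.325 s⁻¹
Adiabatic rise: ΔT = η γ̇² t_res / (ρ cp) = 5793·(50.325)²·15.7173 / (971·1717) = 138.311 K

value=138.3 K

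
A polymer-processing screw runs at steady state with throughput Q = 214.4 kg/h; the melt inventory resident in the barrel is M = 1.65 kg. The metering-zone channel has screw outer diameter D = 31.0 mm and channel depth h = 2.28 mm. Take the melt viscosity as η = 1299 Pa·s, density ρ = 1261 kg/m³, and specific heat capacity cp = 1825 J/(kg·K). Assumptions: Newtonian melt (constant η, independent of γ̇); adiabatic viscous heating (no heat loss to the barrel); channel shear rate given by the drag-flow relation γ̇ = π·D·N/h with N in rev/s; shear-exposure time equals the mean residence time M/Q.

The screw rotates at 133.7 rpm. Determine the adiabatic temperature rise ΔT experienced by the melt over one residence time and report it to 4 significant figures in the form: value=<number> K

value=141.7 K

Throughput in SI: Q_s = 214.4 kg/h ÷ 3600 s/h = 0.0595556 kg/s
Mean residence time: t_res = M/Q_s = 1.65 kg / 0.0595556 kg/s = 27.7052 s
Geometry in metres: D = 31.0 mm → 0.031 m, h = 2.28 mm → 0.00228 m; screw speed N = 133.7 rpm = 2.22833 rev/s
γ̇ = π·D·N / h = π · 0.031 · 2.22833 / 0.00228 = 95.1824 s⁻¹
Adiabatic rise: ΔT = η γ̇² t_res / (ρ cp) = 1299·(95.1824)²·27.7052 / (1261·1825) = 141.679 K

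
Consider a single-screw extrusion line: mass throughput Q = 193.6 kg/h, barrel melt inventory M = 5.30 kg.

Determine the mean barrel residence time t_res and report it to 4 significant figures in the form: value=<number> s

Throughput in SI: Q_s = 193.6 kg/h ÷ 3600 s/h = 0.0537778 kg/s
t_res = M / Q_s = 5.30 ÷ 0.0537778 = 98.5537 s

value=98.55 s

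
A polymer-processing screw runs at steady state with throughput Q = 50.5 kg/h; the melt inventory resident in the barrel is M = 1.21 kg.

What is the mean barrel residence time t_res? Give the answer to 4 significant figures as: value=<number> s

Q_s = Q / 3600 = 50.5 / 3600 = 0.0140278 kg/s
t_res = M / Q_s = 1.21 / 0.0140278 = 86.2574 s

value=86.26 s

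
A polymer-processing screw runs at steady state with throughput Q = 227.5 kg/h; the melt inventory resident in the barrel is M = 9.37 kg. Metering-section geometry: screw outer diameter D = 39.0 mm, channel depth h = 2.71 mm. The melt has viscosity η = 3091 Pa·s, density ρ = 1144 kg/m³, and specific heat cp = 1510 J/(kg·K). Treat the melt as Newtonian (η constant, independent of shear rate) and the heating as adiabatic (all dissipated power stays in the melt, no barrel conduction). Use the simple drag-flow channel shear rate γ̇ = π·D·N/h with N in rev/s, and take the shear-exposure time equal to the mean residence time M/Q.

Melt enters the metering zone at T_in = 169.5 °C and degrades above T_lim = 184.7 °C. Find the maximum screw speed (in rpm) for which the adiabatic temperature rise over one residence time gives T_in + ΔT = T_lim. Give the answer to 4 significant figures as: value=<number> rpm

value=10.04 rpm

Q_s = Q / 3600 = 227.5 / 3600 = 0.0631944 kg/s
t_res = M / Q_s = 9.37 ÷ 0.0631944 = 148.273 s
D = 39.0 mm = 0.039 m;  h = 2.71 mm = 0.00271 m
ΔT_a = T_lim − T_in = 184.7 °C − 169.5 °C = 15.2 K
γ̇_max² = ΔT_a·ρ·cp / (η·t_res) = [15.2 × 1144 × 1510] / [3091 × 148.273] = 57.2911 s⁻²
Take the square root: γ̇_max = √(57.2911) = 7.56909 s⁻¹
Solve γ̇ = πDN/h for N: N_max = γ̇_max·h/(π·D) = 7.56909 × 0.00271 / (π × 0.039) = 0.167416 rev/s = 10.045 rpm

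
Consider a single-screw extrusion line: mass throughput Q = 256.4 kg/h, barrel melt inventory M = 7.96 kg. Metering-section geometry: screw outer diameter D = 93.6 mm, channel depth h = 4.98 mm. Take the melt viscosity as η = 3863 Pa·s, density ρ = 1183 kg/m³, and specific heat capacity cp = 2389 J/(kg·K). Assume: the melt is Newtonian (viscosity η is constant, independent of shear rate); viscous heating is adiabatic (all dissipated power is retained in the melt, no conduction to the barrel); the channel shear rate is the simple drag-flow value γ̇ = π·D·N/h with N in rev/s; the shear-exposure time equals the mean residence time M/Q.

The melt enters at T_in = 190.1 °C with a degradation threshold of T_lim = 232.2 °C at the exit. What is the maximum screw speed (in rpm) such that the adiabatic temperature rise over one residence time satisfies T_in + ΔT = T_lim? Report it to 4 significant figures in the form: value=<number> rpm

value=16.87 rpm

Convert throughput: Q = 256.4 kg/h = 256.4/3600 = 0.0712222 kg/s
t_res = M / Q_s = 7.96 / 0.0712222 = 111.763 s
Geometry in SI: D = 93.6 mm → 0.0936 m, h = 4.98 mm → 0.00498 m
ΔT_a = T_lim − T_in = 232.2 − 190.1 = 42.1 K
γ̇_max² = ΔT_a·ρ·cp/(η·t_res) = 42.1·1183·2389/(3863·111.763) = 275.588 s⁻²
γ̇_max = √275.588 = 16.6009 s⁻¹
N_max = γ̇_max·h / (π·D) = 16.6009 · 0.00498 / (π · 0.0936) = 0.281147 rev/s = 16.8688 rpm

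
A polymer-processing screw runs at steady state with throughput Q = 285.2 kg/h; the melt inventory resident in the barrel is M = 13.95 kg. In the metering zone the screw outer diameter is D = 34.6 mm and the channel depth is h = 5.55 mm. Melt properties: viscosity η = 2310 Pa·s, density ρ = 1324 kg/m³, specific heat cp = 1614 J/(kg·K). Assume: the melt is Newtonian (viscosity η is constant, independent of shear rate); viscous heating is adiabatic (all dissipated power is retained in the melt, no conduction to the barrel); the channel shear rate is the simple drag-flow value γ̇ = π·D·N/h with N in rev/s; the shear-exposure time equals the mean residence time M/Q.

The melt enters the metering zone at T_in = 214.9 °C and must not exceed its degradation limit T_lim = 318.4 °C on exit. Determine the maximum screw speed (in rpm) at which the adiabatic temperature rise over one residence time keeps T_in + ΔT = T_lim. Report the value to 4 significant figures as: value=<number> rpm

value=71.44 rpm

Q_s = Q / 3600 = 285.2 / 3600 = 0.0792222 kg/s
Mean residence time: t_res = M/Q_s = 13.95 kg / 0.0792222 kg/s = 176.087 s
Convert to metres: D = 0.0346 m, h = 0.00555 m
ΔT_a = T_lim − T_in = 318.4 − 214.9 = 103.5 K
γ̇_max² = ΔT_a·ρ·cp/(η·t_res) = 103.5·1324·1614/(2310·176.087) = 543.742 s⁻²
γ̇_max = sqrt(543.742) = 23.3183 s⁻¹
N_max = γ̇_max h / (πD) = 23.3183·0.00555/(π·0.0346) = 1.19059 rev/s → ×60 = 71.4356 rpm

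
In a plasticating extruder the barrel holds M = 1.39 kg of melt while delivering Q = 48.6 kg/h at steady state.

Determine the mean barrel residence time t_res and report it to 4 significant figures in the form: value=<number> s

value=103.0 s

Throughput in SI: Q_s = 48.6 kg/h ÷ 3600 s/h = 0.0135 kg/s
Mean residence time: t_res = M/Q_s = 1.39 kg / 0.0135 kg/s = 102.963 s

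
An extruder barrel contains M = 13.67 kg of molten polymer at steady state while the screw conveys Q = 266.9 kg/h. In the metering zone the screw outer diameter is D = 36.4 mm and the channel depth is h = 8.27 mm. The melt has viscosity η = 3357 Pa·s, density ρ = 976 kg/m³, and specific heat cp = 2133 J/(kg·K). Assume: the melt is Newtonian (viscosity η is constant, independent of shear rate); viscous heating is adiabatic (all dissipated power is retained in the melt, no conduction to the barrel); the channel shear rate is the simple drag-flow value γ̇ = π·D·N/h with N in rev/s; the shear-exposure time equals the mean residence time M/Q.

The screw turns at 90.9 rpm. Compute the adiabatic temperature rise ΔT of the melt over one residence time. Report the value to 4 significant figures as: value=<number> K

value=130.5 K

Q_s = Q / 3600 = 266.9 / 3600 = 0.0741389 kg/s
Mean residence time: t_res = M/Q_s = 13.67 kg / 0.0741389 kg/s = 184.384 s
Convert to SI: D = 0.0364 m, h = 0.00827 m, N = 90.9/60 = 1.515 rev/s
Shear rate: γ̇ = πDN/h = π·0.0364·1.515/0.00827 = 20.9488 s⁻¹
ΔT = η·γ̇²·t_res/(ρ·cp) = [3357 × 20.9488² × 184.384] / [976 × 2133] = 130.482 K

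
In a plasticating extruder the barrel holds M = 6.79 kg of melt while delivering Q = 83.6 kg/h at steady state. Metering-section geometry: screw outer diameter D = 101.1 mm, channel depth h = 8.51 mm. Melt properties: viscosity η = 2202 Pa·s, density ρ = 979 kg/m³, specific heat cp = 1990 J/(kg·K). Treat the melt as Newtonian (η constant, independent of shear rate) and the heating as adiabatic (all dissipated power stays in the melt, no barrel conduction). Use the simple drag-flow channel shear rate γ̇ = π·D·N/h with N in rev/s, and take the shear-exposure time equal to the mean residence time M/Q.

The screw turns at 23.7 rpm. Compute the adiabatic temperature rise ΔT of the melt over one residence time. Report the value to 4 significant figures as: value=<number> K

Convert throughput: Q = 83.6 kg/h = 83.6/3600 = 0.0232222 kg/s
t_res = M / Q_s = 6.79 / 0.0232222 = 292.392 s
Geometry in metres: D = 101.1 mm → 0.1011 m, h = 8.51 mm → 0.00851 m; screw speed N = 23.7 rpm = 0.395 rev/s
γ̇ = π·D·N / h = π · 0.1011 · 0.395 / 0.00851 = 14.7424 s⁻¹
Adiabatic rise: ΔT = η γ̇² t_res / (ρ cp) = 2202·(14.7424)²·292.392 / (979·1990) = 71.8265 K

value=71.83 K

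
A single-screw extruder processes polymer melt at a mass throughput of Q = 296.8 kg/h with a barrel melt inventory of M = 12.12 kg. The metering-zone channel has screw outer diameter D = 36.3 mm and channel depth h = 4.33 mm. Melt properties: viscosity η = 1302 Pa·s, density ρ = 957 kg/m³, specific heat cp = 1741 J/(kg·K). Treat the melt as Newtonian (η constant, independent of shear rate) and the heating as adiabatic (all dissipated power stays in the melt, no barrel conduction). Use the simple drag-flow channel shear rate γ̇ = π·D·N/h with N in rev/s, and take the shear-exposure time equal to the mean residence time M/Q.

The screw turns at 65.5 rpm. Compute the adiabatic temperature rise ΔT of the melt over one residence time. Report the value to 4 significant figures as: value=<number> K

value=94.96 K

Q_s = Q / 3600 = 296.8 / 3600 = 0.0824444 kg/s
Mean residence time: t_res = M/Q_s = 12.12 kg / 0.0824444 kg/s = 147.008 s
Geometry in metres: D = 36.3 mm → 0.0363 m, h = 4.33 mm → 0.00433 m; screw speed N = 65.5 rpm = 1.09167 rev/s
γ̇ = π D N / h = (π)(0.0363)(1.09167) / 0.00433 = 28.7514 s⁻¹
Adiabatic rise: ΔT = η γ̇² t_res / (ρ cp) = 1302·(28.7514)²·147.008 / (957·1741) = 94.964 K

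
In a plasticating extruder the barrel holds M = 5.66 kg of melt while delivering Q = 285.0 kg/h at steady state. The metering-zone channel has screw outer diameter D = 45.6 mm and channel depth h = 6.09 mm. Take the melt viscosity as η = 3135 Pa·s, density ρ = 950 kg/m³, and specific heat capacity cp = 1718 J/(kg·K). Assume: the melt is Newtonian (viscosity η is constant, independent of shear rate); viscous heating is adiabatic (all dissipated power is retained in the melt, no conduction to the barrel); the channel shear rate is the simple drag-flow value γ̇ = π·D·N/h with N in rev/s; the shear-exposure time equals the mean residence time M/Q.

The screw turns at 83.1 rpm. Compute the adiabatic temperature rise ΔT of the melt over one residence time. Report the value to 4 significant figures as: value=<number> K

Convert throughput: Q = 285.0 kg/h = 285.0/3600 = 0.0791667 kg/s
t_res = M / Q_s = 5.66 / 0.0791667 = 71.4947 s
D = 45.6 mm = 0.0456 m;  h = 6.09 mm = 0.00609 m;  N = 83.1 rpm / 60 = 1.385 rev/s
γ̇ = π·D·N / h = π · 0.0456 · 1.385 / 0.00609 = 32.5797 s⁻¹
ΔT = η·γ̇²·t_res/(ρ·cp) = [3135 × 32.5797² × 71.4947] / [950 × 1718] = 145.767 K

value=145.8 K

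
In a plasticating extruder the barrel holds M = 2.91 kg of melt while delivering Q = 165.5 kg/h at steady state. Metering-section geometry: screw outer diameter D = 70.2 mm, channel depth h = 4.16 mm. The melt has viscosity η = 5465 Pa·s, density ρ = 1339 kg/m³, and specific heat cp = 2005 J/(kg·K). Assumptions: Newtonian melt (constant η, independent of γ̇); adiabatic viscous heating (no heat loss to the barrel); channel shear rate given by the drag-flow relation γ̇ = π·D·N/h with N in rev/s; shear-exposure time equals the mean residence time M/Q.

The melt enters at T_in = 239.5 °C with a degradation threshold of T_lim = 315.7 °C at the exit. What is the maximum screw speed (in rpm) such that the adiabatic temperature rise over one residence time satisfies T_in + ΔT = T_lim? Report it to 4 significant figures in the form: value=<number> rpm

value=27.52 rpm

Q_s = Q / 3600 = 165.5 / 3600 = 0.0459722 kg/s
t_res = M / Q_s = 2.91 ÷ 0.0459722 = 63.2991 s
Convert to metres: D = 0.0702 m, h = 0.00416 m
Allowable rise: ΔT_a = T_lim − T_in = 315.7 − 239.5 = 76.2 K
Invert ΔT = ηγ̇²t_res/(ρcp) for γ̇: γ̇_max² = ΔT_a ρ cp / (η t_res) = 76.2·1339·2005 / (5465·63.2991) = 591.374 s⁻²
Take the square root: γ̇_max = √(591.374) = 24.3182 s⁻¹
N_max = γ̇_max h / (πD) = 24.3182·0.00416/(π·0.0702) = 0.458709 rev/s → ×60 = 27.5226 rpm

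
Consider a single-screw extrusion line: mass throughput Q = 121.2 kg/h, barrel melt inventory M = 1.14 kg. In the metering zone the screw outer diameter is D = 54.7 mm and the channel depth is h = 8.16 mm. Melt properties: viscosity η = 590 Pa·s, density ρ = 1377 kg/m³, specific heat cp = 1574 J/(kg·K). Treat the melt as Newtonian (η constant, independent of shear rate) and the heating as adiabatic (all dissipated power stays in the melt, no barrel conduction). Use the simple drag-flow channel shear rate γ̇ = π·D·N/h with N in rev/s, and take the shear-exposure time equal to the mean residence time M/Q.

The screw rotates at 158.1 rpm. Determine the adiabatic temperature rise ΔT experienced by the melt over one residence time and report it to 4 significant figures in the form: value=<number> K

value=28.38 K

Q_s = Q / 3600 = 121.2 / 3600 = 0.0336667 kg/s
t_res = M / Q_s = 1.14 / 0.0336667 = 33.8614 s
Geometry in metres: D = 54.7 mm → 0.0547 m, h = 8.16 mm → 0.00816 m; screw speed N = 158.1 rpm = 2.635 rev/s
γ̇ = π·D·N / h = π · 0.0547 · 2.635 / 0.00816 = 55.4917 s⁻¹
ΔT = η·γ̇²·t_res/(ρ·cp) = [590 × 55.4917² × 33.8614] / [1377 × 1574] = 28.384 K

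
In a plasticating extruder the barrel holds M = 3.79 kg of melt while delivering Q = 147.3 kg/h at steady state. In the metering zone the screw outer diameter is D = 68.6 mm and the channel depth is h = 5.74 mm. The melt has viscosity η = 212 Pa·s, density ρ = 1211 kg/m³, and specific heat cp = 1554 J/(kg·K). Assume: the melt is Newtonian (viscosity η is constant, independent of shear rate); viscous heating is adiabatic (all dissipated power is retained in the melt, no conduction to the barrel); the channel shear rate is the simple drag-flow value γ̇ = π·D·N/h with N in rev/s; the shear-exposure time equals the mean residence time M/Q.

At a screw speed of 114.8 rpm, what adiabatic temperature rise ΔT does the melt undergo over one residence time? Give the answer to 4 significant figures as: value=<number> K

Throughput in SI: Q_s = 147.3 kg/h ÷ 3600 s/h = 0.0409167 kg/s
t_res = M / Q_s = 3.79 ÷ 0.0409167 = 92.6273 s
D = 68.6 mm = 0.0686 m;  h = 5.74 mm = 0.00574 m;  N = 114.8 rpm / 60 = 1.91333 rev/s
γ̇ = π·D·N / h = π · 0.0686 · 1.91333 / 0.00574 = 71.8378 s⁻¹
ΔT = η·γ̇²·t_res/(ρ·cp) = [212 × 71.8378² × 92.6273] / [1211 × 1554] = 53.8499 K

value=53.85 K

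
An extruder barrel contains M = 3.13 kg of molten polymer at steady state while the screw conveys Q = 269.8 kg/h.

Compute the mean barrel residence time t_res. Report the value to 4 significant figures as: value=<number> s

value=41.76 s

Q_s = Q / 3600 = 269.8 / 3600 = 0.0749444 kg/s
t_res = M / Q_s = 3.13 ÷ 0.0749444 = 41.7643 s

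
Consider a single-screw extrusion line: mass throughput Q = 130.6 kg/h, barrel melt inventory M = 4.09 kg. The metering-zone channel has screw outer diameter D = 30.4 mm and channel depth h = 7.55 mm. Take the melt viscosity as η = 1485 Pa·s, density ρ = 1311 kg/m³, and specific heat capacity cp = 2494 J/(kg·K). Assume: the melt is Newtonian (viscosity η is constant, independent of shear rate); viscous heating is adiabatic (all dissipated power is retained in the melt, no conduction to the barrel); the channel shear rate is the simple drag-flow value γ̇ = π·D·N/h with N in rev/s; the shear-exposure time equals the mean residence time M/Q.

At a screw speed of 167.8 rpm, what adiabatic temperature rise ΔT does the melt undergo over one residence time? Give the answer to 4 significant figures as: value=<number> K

value=64.08 K

Q_s = Q / 3600 = 130.6 / 3600 = 0.0362778 kg/s
t_res = M / Q_s = 4.09 ÷ 0.0362778 = 112.741 s
Geometry in metres: D = 30.4 mm → 0.0304 m, h = 7.55 mm → 0.00755 m; screw speed N = 167.8 rpm = 2.79667 rev/s
Shear rate: γ̇ = πDN/h = π·0.0304·2.79667/0.00755 = 35.3767 s⁻¹
ΔT = η·γ̇²·t_res / (ρ·cp) = 1485 · (35.3767)² · 112.741 / (1311 · 2494) = 64.0832 K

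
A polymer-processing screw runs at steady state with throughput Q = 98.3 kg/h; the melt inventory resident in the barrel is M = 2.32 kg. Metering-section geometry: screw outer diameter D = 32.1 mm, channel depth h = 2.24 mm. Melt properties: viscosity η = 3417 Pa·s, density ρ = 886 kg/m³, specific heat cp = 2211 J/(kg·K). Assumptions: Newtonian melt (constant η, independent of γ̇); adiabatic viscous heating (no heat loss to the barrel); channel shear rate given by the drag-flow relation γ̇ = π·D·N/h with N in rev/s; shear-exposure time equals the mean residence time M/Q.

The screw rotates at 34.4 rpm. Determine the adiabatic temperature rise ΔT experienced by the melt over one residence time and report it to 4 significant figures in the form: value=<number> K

value=98.74 K

Throughput in SI: Q_s = 98.3 kg/h ÷ 3600 s/h = 0.0273056 kg/s
Mean residence time: t_res = M/Q_s = 2.32 kg / 0.0273056 kg/s = 84.9644 s
Geometry in metres: D = 32.1 mm → 0.0321 m, h = 2.24 mm → 0.00224 m; screw speed N = 34.4 rpm = 0.573333 rev/s
γ̇ = π·D·N / h = π · 0.0321 · 0.573333 / 0.00224 = 25.8115 s⁻¹
ΔT = η·γ̇²·t_res/(ρ·cp) = [3417 × 25.8115² × 84.9644] / [886 × 2211] = 98.7388 K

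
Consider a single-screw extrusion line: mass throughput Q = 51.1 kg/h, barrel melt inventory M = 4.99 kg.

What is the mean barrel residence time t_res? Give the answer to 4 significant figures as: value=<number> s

value=351.5 s

Convert throughput: Q = 51.1 kg/h = 51.1/3600 = 0.0141944 kg/s
t_res = M / Q_s = 4.99 / 0.0141944 = 351.546 s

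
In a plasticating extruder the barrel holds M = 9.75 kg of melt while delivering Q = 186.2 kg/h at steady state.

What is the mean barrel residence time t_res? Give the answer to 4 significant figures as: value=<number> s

Throughput in SI: Q_s = 186.2 kg/h ÷ 3600 s/h = 0.0517222 kg/s
Mean residence time: t_res = M/Q_s = 9.75 kg / 0.0517222 kg/s = 188.507 s

value=188.5 s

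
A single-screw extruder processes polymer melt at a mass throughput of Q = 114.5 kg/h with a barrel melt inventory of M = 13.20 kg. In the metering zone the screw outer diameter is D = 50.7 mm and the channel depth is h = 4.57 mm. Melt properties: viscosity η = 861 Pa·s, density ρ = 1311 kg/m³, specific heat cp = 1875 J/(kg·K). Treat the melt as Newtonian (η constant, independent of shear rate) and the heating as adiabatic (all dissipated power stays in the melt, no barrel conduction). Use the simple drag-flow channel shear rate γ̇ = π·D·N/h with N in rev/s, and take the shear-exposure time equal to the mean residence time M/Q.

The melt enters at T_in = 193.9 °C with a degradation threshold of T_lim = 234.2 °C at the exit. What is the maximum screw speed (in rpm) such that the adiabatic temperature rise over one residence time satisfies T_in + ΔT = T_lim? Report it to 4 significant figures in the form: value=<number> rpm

value=28.66 rpm

Q_s = Q / 3600 = 114.5 / 3600 = 0.0318056 kg/s
Mean residence time: t_res = M/Q_s = 13.20 kg / 0.0318056 kg/s = 415.022 s
D = 50.7 mm = 0.0507 m;  h = 4.57 mm = 0.00457 m
Allowable rise: ΔT_a = T_lim − T_in = 234.2 − 193.9 = 40.3 K
γ̇_max² = ΔT_a·ρ·cp / (η·t_res) = [40.3 × 1311 × 1875] / [861 × 415.022] = 277.227 s⁻²
Take the square root: γ̇_max = √(277.227) = 16.6501 s⁻¹
Solve γ̇ = πDN/h for N: N_max = γ̇_max·h/(π·D) = 16.6501 × 0.00457 / (π × 0.0507) = 0.477723 rev/s = 28.6634 rpm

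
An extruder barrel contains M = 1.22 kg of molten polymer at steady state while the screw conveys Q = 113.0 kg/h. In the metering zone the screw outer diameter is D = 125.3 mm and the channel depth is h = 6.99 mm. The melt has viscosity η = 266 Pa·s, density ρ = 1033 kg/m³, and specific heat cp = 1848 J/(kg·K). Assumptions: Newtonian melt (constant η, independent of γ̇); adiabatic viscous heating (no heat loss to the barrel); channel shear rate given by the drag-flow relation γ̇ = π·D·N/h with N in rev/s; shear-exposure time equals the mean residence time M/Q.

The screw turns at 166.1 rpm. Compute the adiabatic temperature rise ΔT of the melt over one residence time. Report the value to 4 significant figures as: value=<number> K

Throughput in SI: Q_s = 113.0 kg/h ÷ 3600 s/h = 0.0313889 kg/s
Mean residence time: t_res = M/Q_s = 1.22 kg / 0.0313889 kg/s = 38.8673 s
Geometry in metres: D = 125.3 mm → 0.1253 m, h = 6.99 mm → 0.00699 m; screw speed N = 166.1 rpm = 2.76833 rev/s
γ̇ = π·D·N / h = π · 0.1253 · 2.76833 / 0.00699 = 155.899 s⁻¹
Adiabatic rise: ΔT = η γ̇² t_res / (ρ cp) = 266·(155.899)²·38.8673 / (1033·1848) = 131.628 K

value=131.6 K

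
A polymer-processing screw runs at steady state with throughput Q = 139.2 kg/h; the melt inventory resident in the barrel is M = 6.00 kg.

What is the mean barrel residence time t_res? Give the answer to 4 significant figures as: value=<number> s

Q_s = Q / 3600 = 139.2 / 3600 = 0.0386667 kg/s
Mean residence time: t_res = M/Q_s = 6.00 kg / 0.0386667 kg/s = 155.172 s

value=155.2 s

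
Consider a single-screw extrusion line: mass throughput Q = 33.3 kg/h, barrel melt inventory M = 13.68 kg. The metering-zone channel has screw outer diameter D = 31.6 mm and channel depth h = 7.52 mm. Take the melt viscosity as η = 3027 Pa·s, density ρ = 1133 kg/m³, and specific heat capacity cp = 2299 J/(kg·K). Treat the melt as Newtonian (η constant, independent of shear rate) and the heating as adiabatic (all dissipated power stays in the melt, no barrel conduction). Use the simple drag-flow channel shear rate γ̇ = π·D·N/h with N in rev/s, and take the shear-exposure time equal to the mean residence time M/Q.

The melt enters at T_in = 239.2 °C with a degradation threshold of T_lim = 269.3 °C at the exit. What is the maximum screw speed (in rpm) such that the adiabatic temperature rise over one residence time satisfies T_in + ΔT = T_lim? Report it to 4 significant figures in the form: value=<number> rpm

Throughput in SI: Q_s = 33.3 kg/h ÷ 3600 s/h = 0.00925 kg/s
Mean residence time: t_res = M/Q_s = 13.68 kg / 0.00925 kg/s = 1478.92 s
Geometry in SI: D = 31.6 mm → 0.0316 m, h = 7.52 mm → 0.00752 m
ΔT_a = T_lim − T_in = 269.3 − 239.2 = 30.1 K
Invert ΔT = ηγ̇²t_res/(ρcp) for γ̇: γ̇_max² = ΔT_a ρ cp / (η t_res) = 30.1·1133·2299 / (3027·1478.92) = 17.5137 s⁻²
γ̇_max = √17.5137 = 4.18494 s⁻¹
N_max = γ̇_max·h / (π·D) = 4.18494 · 0.00752 / (π · 0.0316) = 0.317008 rev/s = 19.0205 rpm

value=19.02 rpm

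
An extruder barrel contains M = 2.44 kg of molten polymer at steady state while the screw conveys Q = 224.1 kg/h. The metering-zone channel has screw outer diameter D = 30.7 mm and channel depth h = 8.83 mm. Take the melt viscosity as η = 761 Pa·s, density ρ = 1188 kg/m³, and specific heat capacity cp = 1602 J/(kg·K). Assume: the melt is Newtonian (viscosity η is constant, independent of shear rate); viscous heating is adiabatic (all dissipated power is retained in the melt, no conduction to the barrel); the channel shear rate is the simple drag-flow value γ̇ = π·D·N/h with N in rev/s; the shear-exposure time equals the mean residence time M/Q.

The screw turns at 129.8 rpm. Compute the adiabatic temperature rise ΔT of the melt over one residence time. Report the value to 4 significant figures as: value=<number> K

Throughput in SI: Q_s = 224.1 kg/h ÷ 3600 s/h = 0.06225 kg/s
t_res = M / Q_s = 2.44 / 0.06225 = 39.1968 s
D = 30.7 mm = 0.0307 m;  h = 8.83 mm = 0.00883 m;  N = 129.8 rpm / 60 = 2.16333 rev/s
γ̇ = π·D·N / h = π · 0.0307 · 2.16333 / 0.00883 = 23.6293 s⁻¹
Adiabatic rise: ΔT = η γ̇² t_res / (ρ cp) = 761·(23.6293)²·39.1968 / (1188·1602) = 8.75101 K

value=8.751 K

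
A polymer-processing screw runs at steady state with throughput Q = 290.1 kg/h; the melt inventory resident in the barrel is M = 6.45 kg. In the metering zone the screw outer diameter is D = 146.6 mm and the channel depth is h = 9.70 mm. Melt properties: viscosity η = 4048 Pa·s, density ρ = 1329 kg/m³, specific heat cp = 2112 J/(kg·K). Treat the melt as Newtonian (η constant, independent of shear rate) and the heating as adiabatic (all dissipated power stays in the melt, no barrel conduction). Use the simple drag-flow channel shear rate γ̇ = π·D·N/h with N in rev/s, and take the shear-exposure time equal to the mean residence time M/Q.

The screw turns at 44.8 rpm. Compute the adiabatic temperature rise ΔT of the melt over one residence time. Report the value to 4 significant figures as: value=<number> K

value=145.1 K

Throughput in SI: Q_s = 290.1 kg/h ÷ 3600 s/h = 0.0805833 kg/s
t_res = M / Q_s = 6.45 ÷ 0.0805833 = 80.0414 s
Geometry in metres: D = 146.6 mm → 0.1466 m, h = 9.70 mm → 0.0097 m; screw speed N = 44.8 rpm = 0.746667 rev/s
Shear rate: γ̇ = πDN/h = π·0.1466·0.746667/0.0097 = 35.4518 s⁻¹
Adiabatic rise: ΔT = η γ̇² t_res / (ρ cp) = 4048·(35.4518)²·80.0414 / (1329·2112) = 145.082 K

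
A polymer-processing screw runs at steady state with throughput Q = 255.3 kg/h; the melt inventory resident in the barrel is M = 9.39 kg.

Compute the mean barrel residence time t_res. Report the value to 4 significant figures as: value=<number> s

value=132.4 s

Convert throughput: Q = 255.3 kg/h = 255.3/3600 = 0.0709167 kg/s
Mean residence time: t_res = M/Q_s = 9.39 kg / 0.0709167 kg/s = 132.409 s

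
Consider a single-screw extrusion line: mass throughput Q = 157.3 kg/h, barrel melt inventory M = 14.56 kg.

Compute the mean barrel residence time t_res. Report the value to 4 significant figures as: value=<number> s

Convert throughput: Q = 157.3 kg/h = 157.3/3600 = 0.0436944 kg/s
t_res = M / Q_s = 14.56 ÷ 0.0436944 = 333.223 s

value=333.2 s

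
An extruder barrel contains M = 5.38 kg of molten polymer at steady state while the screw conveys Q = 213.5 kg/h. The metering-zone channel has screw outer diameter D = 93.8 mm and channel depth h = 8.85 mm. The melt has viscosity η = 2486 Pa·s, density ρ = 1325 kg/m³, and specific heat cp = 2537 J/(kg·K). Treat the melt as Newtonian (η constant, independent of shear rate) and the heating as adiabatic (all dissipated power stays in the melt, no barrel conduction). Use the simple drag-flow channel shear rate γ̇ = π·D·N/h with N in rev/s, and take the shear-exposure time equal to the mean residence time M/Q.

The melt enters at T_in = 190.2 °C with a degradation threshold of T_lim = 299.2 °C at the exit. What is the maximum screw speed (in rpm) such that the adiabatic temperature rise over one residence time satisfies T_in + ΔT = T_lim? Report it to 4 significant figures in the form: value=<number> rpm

value=72.63 rpm

Convert throughput: Q = 213.5 kg/h = 213.5/3600 = 0.0593056 kg/s
t_res = M / Q_s = 5.38 ÷ 0.0593056 = 90.7166 s
Convert to metres: D = 0.0938 m, h = 0.00885 m
Allowable rise: ΔT_a = T_lim − T_in = 299.2 − 190.2 = 109 K
γ̇_max² = ΔT_a·ρ·cp / (η·t_res) = [109 × 1325 × 2537] / [2486 × 90.7166] = 1624.71 s⁻²
Take the square root: γ̇_max = √(1624.71) = 40.3076 s⁻¹
N_max = γ̇_max h / (πD) = 40.3076·0.00885/(π·0.0938) = 1.21054 rev/s → ×60 = 72.6322 rpm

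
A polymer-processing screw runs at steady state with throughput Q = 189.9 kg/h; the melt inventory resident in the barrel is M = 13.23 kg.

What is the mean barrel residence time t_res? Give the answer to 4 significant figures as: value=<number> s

Convert throughput: Q = 189.9 kg/h = 189.9/3600 = 0.05275 kg/s
t_res = M / Q_s = 13.23 / 0.05275 = 250.806 s

value=250.8 s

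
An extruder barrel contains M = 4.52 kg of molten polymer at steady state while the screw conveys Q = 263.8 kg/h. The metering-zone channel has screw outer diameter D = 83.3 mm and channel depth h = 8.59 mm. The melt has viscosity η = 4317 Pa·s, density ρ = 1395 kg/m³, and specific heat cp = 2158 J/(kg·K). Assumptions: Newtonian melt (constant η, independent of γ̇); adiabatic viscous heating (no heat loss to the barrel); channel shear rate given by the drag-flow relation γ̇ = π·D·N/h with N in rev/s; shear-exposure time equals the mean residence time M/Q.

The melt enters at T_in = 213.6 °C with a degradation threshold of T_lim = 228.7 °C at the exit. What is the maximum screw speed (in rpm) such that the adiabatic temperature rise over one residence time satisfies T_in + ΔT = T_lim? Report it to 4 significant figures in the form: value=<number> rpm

value=25.73 rpm

Convert throughput: Q = 263.8 kg/h = 263.8/3600 = 0.0732778 kg/s
t_res = M / Q_s = 4.52 ÷ 0.0732778 = 61.6831 s
Geometry in SI: D = 83.3 mm → 0.0833 m, h = 8.59 mm → 0.00859 m
Allowable rise: ΔT_a = T_lim − T_in = 228.7 − 213.6 = 15.1 K
γ̇_max² = ΔT_a·ρ·cp/(η·t_res) = 15.1·1395·2158/(4317·61.6831) = 170.708 s⁻²
γ̇_max = √170.708 = 13.0655 s⁻¹
N_max = γ̇_max·h / (π·D) = 13.0655 · 0.00859 / (π · 0.0833) = 0.42887 rev/s = 25.7322 rpm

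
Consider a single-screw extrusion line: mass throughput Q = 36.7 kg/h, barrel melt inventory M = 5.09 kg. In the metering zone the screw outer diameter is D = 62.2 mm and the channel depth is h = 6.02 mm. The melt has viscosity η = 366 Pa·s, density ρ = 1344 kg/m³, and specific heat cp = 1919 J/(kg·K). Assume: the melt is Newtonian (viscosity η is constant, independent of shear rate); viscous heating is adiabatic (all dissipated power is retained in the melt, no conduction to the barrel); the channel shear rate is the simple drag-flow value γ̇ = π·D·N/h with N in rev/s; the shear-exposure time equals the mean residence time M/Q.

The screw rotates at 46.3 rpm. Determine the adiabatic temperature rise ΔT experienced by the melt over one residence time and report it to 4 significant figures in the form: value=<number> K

Convert throughput: Q = 36.7 kg/h = 36.7/3600 = 0.0101944 kg/s
t_res = M / Q_s = 5.09 ÷ 0.0101944 = 499.292 s
D = 62.2 mm = 0.0622 m;  h = 6.02 mm = 0.00602 m;  N = 46.3 rpm / 60 = 0.771667 rev/s
Shear rate: γ̇ = πDN/h = π·0.0622·0.771667/0.00602 = 25.048 s⁻¹
Adiabatic rise: ΔT = η γ̇² t_res / (ρ cp) = 366·(25.048)²·499.292 / (1344·1919) = 44.4537 K

value=44.45 K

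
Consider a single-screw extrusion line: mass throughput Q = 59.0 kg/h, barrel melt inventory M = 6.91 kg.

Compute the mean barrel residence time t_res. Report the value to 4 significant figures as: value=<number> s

Convert throughput: Q = 59.0 kg/h = 59.0/3600 = 0.0163889 kg/s
Mean residence time: t_res = M/Q_s = 6.91 kg / 0.0163889 kg/s = 421.627 s

value=421.6 s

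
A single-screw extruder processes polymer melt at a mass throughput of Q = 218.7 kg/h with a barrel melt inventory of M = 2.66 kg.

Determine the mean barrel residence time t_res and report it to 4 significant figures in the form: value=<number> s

value=43.79 s

Convert throughput: Q = 218.7 kg/h = 218.7/3600 = 0.06075 kg/s
t_res = M / Q_s = 2.66 ÷ 0.06075 = 43.786 s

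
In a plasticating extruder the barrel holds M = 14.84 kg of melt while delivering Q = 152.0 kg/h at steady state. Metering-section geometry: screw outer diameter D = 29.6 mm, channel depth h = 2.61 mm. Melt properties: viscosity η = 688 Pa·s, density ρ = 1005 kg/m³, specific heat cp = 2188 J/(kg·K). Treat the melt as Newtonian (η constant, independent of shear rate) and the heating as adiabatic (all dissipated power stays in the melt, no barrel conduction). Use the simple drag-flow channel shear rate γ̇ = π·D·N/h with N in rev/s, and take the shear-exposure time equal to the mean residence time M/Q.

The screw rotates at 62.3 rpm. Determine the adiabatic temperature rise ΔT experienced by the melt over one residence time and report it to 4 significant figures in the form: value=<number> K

Convert throughput: Q = 152.0 kg/h = 152.0/3600 = 0.0422222 kg/s
t_res = M / Q_s = 14.84 ÷ 0.0422222 = 351.474 s
Convert to SI: D = 0.0296 m, h = 0.00261 m, N = 62.3/60 = 1.03833 rev/s
γ̇ = π D N / h = (π)(0.0296)(1.03833) / 0.00261 = 36.9946 s⁻¹
ΔT = η·γ̇²·t_res / (ρ·cp) = 688 · (36.9946)² · 351.474 / (1005 · 2188) = 150.502 K

value=150.5 K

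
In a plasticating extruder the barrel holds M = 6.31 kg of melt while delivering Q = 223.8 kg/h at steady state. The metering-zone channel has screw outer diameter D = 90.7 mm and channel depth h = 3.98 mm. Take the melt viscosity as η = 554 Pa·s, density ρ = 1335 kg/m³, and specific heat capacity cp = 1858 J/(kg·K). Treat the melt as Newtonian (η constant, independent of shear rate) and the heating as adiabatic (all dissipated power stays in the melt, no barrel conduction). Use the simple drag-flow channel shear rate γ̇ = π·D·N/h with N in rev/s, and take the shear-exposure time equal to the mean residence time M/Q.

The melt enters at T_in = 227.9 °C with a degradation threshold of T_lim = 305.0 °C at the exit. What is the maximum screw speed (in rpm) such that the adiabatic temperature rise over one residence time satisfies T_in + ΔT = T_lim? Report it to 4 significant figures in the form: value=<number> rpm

value=48.87 rpm

Convert throughput: Q = 223.8 kg/h = 223.8/3600 = 0.0621667 kg/s
Mean residence time: t_res = M/Q_s = 6.31 kg / 0.0621667 kg/s = 101.501 s
Geometry in SI: D = 90.7 mm → 0.0907 m, h = 3.98 mm → 0.00398 m
Allowable rise: ΔT_a = T_lim − T_in = 305.0 − 227.9 = 77.1 K
γ̇_max² = ΔT_a·ρ·cp/(η·t_res) = 77.1·1335·1858/(554·101.501) = 3400.95 s⁻²
γ̇_max = sqrt(3400.95) = 58.3176 s⁻¹
N_max = γ̇_max h / (πD) = 58.3176·0.00398/(π·0.0907) = 0.814565 rev/s → ×60 = 48.8739 rpm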